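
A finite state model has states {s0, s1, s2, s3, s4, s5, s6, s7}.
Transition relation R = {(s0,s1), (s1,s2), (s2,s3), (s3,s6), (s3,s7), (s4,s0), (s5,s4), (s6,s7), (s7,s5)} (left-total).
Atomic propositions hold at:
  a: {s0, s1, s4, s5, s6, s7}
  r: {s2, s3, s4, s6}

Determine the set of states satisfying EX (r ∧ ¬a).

{s1, s2}

Sat(¬a) = {s2, s3}
Sat(r ∧ ¬a) = {s2, s3}
Sat(EX (r ∧ ¬a)) = {s : some successor in {s2, s3}} = {s1, s2}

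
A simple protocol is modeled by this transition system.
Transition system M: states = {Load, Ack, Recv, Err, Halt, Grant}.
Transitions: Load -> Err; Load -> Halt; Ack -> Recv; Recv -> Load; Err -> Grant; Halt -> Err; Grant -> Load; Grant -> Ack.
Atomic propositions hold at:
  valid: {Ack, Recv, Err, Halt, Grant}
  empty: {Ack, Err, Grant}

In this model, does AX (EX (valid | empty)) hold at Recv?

Yes

Sat(valid | empty) = {Ack, Recv, Err, Halt, Grant}
Sat(EX (valid | empty)) = {s : some successor in {Ack, Recv, Err, Halt, Grant}} = {Load, Ack, Err, Halt, Grant}
Sat(AX (EX (valid | empty))) = {s : every successor in {Load, Ack, Err, Halt, Grant}} = {Load, Recv, Err, Halt, Grant}
Recv ∈ Sat(AX (EX (valid | empty))) = {Load, Recv, Err, Halt, Grant}, so the formula holds at Recv.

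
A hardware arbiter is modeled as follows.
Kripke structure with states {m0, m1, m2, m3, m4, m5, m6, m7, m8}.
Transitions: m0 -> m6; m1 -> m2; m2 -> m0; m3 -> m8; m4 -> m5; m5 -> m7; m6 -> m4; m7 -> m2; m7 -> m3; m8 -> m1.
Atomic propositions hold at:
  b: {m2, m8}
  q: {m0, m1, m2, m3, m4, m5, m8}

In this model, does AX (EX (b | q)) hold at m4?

Sat(b | q) = {m0, m1, m2, m3, m4, m5, m8}
Sat(EX (b | q)) = {s : some successor in {m0, m1, m2, m3, m4, m5, m8}} = {m1, m2, m3, m4, m6, m7, m8}
Sat(AX (EX (b | q))) = {s : every successor in {m1, m2, m3, m4, m6, m7, m8}} = {m0, m1, m3, m5, m6, m7, m8}
m4 ∉ Sat(AX (EX (b | q))) = {m0, m1, m3, m5, m6, m7, m8}, so the formula does not hold at m4.

No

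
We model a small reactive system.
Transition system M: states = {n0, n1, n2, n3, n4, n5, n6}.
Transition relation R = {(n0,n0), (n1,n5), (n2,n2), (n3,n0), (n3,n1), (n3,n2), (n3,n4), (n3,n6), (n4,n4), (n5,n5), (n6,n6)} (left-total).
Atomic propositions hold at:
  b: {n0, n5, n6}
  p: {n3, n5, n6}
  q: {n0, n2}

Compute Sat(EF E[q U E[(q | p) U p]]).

{n1, n3, n5, n6}

Sat(q | p) = {n0, n2, n3, n5, n6}
E[(q | p) U p]: least fixpoint, start Z0 = Sat(p) = {n3, n5, n6}, add states in Sat(q | p) with some successor in Z. Already a fixed point.
Sat(E[(q | p) U p]) = {n3, n5, n6}
E[q U E[(q | p) U p]]: least fixpoint, start Z0 = Sat(E[(q | p) U p]) = {n3, n5, n6}, add states in Sat(q) with some successor in Z. Already a fixed point.
Sat(E[q U E[(q | p) U p]]) = {n3, n5, n6}
EF E[q U E[(q | p) U p]]: least fixpoint, start Z0 = {n3, n5, n6}, add states with some successor in Z. Z1 = {n1, n3, n5, n6}; fixed.
Sat(EF E[q U E[(q | p) U p]]) = {n1, n3, n5, n6}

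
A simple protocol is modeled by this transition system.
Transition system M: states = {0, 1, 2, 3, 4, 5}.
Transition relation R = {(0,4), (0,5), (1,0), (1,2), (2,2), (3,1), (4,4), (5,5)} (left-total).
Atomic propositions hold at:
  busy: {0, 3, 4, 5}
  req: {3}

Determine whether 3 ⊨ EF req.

EF req: least fixpoint, start Z0 = {3}, add states with some successor in Z. Already a fixed point.
Sat(EF req) = {3}
3 ∈ Sat(EF req) = {3}, so the formula holds at 3.

Yes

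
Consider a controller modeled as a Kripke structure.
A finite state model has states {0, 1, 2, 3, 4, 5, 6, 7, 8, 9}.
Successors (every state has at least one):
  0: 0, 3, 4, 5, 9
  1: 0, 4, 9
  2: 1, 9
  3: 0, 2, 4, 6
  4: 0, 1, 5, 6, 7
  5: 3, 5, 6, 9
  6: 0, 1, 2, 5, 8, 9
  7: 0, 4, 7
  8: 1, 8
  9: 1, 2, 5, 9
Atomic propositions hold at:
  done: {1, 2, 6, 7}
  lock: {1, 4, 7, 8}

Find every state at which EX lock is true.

Sat(EX lock) = {s : some successor in {1, 4, 7, 8}} = {0, 1, 2, 3, 4, 6, 7, 8, 9}

{0, 1, 2, 3, 4, 6, 7, 8, 9}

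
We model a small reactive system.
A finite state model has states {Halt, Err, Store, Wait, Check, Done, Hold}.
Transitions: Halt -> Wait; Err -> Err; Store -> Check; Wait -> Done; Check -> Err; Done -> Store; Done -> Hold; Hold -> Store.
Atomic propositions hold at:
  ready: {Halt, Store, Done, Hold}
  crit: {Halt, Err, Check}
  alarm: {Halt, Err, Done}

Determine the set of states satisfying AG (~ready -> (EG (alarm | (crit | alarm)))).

{Err, Store, Check, Done, Hold}

Sat(~ready) = {Err, Wait, Check}
Sat(crit | alarm) = {Halt, Err, Check, Done}
Sat(alarm | (crit | alarm)) = {Halt, Err, Check, Done}
EG (alarm | (crit | alarm)): greatest fixpoint, start Z0 = {Halt, Err, Check, Done}, keep only states in Sat with some successor in Z. Z1 = {Err, Check}; fixed.
Sat(EG (alarm | (crit | alarm))) = {Err, Check}
Sat(~ready -> (EG (alarm | (crit | alarm)))) = {Halt, Err, Store, Check, Done, Hold}
AG (~ready -> (EG (alarm | (crit | alarm)))): greatest fixpoint, start Z0 = {Halt, Err, Store, Check, Done, Hold}, keep only states in Sat with every successor in Z. Z1 = {Err, Store, Check, Done, Hold}; fixed.
Sat(AG (~ready -> (EG (alarm | (crit | alarm))))) = {Err, Store, Check, Done, Hold}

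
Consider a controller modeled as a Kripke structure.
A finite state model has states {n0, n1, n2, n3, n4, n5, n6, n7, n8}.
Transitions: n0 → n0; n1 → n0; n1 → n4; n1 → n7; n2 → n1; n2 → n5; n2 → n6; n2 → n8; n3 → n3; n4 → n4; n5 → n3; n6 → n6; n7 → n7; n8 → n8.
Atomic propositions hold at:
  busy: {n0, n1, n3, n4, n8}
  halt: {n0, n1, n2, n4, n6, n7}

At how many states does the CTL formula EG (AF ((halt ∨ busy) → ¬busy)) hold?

Sat(halt ∨ busy) = {n0, n1, n2, n3, n4, n6, n7, n8}
Sat(¬busy) = {n2, n5, n6, n7}
Sat((halt ∨ busy) → ¬busy) = {n2, n5, n6, n7}
AF ((halt ∨ busy) → ¬busy): least fixpoint, start Z0 = {n2, n5, n6, n7}, add states with every successor in Z. Already a fixed point.
Sat(AF ((halt ∨ busy) → ¬busy)) = {n2, n5, n6, n7}
EG (AF ((halt ∨ busy) → ¬busy)): greatest fixpoint, start Z0 = {n2, n5, n6, n7}, keep only states in Sat with some successor in Z. Z1 = {n2, n6, n7}; fixed.
Sat(EG (AF ((halt ∨ busy) → ¬busy))) = {n2, n6, n7}
|Sat(EG (AF ((halt ∨ busy) → ¬busy)))| = |{n2, n6, n7}| = 3.

3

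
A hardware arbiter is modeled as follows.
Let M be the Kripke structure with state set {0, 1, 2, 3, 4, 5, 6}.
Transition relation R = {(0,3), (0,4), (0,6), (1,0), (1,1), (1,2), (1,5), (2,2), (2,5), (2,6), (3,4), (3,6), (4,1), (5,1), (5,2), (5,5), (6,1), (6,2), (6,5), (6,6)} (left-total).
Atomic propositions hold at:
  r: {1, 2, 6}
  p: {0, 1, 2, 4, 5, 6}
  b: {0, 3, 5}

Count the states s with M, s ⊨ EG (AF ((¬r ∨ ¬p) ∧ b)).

1

Sat(¬r) = {0, 3, 4, 5}
Sat(¬p) = {3}
Sat(¬r ∨ ¬p) = {0, 3, 4, 5}
Sat((¬r ∨ ¬p) ∧ b) = {0, 3, 5}
AF ((¬r ∨ ¬p) ∧ b): least fixpoint, start Z0 = {0, 3, 5}, add states with every successor in Z. Already a fixed point.
Sat(AF ((¬r ∨ ¬p) ∧ b)) = {0, 3, 5}
EG (AF ((¬r ∨ ¬p) ∧ b)): greatest fixpoint, start Z0 = {0, 3, 5}, keep only states in Sat with some successor in Z. Z1 = {0, 5}; Z2 = {5}; fixed.
Sat(EG (AF ((¬r ∨ ¬p) ∧ b))) = {5}
|Sat(EG (AF ((¬r ∨ ¬p) ∧ b)))| = |{5}| = 1.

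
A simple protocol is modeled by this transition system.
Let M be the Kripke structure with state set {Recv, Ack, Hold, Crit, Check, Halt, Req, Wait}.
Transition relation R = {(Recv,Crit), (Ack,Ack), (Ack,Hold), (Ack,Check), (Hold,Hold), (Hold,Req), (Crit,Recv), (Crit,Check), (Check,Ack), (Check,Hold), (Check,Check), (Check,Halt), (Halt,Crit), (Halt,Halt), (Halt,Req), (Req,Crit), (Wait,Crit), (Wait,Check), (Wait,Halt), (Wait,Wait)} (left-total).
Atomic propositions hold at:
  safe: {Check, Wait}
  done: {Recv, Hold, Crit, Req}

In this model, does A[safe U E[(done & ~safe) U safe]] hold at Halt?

Sat(~safe) = {Recv, Ack, Hold, Crit, Halt, Req}
Sat(done & ~safe) = {Recv, Hold, Crit, Req}
E[(done & ~safe) U safe]: least fixpoint, start Z0 = Sat(safe) = {Check, Wait}, add states in Sat(done & ~safe) with some successor in Z. Z1 = {Crit, Check, Wait}; Z2 = {Recv, Crit, Check, Req, Wait}; Z3 = {Recv, Hold, Crit, Check, Req, Wait}; fixed.
Sat(E[(done & ~safe) U safe]) = {Recv, Hold, Crit, Check, Req, Wait}
A[safe U E[(done & ~safe) U safe]]: least fixpoint, start Z0 = Sat(E[(done & ~safe) U safe]) = {Recv, Hold, Crit, Check, Req, Wait}, add states in Sat(safe) with every successor in Z. Already a fixed point.
Sat(A[safe U E[(done & ~safe) U safe]]) = {Recv, Hold, Crit, Check, Req, Wait}
Halt ∉ Sat(A[safe U E[(done & ~safe) U safe]]) = {Recv, Hold, Crit, Check, Req, Wait}, so the formula does not hold at Halt.

No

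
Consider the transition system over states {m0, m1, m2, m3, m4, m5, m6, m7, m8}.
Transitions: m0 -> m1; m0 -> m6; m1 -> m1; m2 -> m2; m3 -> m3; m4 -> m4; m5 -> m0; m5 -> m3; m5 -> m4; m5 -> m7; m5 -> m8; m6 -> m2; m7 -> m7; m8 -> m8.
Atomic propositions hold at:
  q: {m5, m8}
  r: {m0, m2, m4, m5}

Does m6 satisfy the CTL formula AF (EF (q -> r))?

Yes

Sat(q -> r) = {m0, m1, m2, m3, m4, m5, m6, m7}
EF (q -> r): least fixpoint, start Z0 = {m0, m1, m2, m3, m4, m5, m6, m7}, add states with some successor in Z. Already a fixed point.
Sat(EF (q -> r)) = {m0, m1, m2, m3, m4, m5, m6, m7}
AF (EF (q -> r)): least fixpoint, start Z0 = {m0, m1, m2, m3, m4, m5, m6, m7}, add states with every successor in Z. Already a fixed point.
Sat(AF (EF (q -> r))) = {m0, m1, m2, m3, m4, m5, m6, m7}
m6 ∈ Sat(AF (EF (q -> r))) = {m0, m1, m2, m3, m4, m5, m6, m7}, so the formula holds at m6.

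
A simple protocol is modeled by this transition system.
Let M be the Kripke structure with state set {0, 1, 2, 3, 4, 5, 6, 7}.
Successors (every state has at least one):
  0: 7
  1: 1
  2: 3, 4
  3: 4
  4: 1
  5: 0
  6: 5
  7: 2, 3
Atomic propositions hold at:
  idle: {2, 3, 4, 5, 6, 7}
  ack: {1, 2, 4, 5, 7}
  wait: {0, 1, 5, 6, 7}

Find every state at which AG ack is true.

{1, 4}

AG ack: greatest fixpoint, start Z0 = {1, 2, 4, 5, 7}, keep only states in Sat with every successor in Z. Z1 = {1, 4}; fixed.
Sat(AG ack) = {1, 4}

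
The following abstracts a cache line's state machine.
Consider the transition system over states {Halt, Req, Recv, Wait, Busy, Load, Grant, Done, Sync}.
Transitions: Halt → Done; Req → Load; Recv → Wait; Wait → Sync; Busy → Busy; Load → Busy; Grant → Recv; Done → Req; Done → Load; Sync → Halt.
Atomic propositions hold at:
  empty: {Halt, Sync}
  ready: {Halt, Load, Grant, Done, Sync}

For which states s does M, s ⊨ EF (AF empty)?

AF empty: least fixpoint, start Z0 = {Halt, Sync}, add states with every successor in Z. Z1 = {Halt, Wait, Sync}; Z2 = {Halt, Recv, Wait, Sync}; Z3 = {Halt, Recv, Wait, Grant, Sync}; fixed.
Sat(AF empty) = {Halt, Recv, Wait, Grant, Sync}
EF (AF empty): least fixpoint, start Z0 = {Halt, Recv, Wait, Grant, Sync}, add states with some successor in Z. Already a fixed point.
Sat(EF (AF empty)) = {Halt, Recv, Wait, Grant, Sync}

{Halt, Recv, Wait, Grant, Sync}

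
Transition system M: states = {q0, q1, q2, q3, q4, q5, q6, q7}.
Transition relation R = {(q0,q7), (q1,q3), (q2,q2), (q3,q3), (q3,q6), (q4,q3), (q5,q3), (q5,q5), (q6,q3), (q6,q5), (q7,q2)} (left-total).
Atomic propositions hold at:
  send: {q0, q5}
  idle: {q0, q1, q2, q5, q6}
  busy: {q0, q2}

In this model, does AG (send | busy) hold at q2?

Yes

Sat(send | busy) = {q0, q2, q5}
AG (send | busy): greatest fixpoint, start Z0 = {q0, q2, q5}, keep only states in Sat with every successor in Z. Z1 = {q2}; fixed.
Sat(AG (send | busy)) = {q2}
q2 ∈ Sat(AG (send | busy)) = {q2}, so the formula holds at q2.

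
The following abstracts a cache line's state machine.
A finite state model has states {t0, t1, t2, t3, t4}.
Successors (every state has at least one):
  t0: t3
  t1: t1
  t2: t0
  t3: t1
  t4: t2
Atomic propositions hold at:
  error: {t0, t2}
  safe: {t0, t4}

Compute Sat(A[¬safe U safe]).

Sat(¬safe) = {t1, t2, t3}
A[¬safe U safe]: least fixpoint, start Z0 = Sat(safe) = {t0, t4}, add states in Sat(¬safe) with every successor in Z. Z1 = {t0, t2, t4}; fixed.
Sat(A[¬safe U safe]) = {t0, t2, t4}

{t0, t2, t4}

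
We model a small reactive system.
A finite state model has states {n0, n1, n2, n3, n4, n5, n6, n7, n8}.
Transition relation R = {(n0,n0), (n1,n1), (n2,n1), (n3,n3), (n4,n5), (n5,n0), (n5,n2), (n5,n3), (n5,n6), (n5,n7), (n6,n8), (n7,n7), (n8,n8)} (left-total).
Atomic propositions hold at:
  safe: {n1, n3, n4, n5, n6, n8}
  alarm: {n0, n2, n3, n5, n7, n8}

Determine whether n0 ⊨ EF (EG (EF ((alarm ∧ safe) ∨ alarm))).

Yes

Sat(alarm ∧ safe) = {n3, n5, n8}
Sat((alarm ∧ safe) ∨ alarm) = {n0, n2, n3, n5, n7, n8}
EF ((alarm ∧ safe) ∨ alarm): least fixpoint, start Z0 = {n0, n2, n3, n5, n7, n8}, add states with some successor in Z. Z1 = {n0, n2, n3, n4, n5, n6, n7, n8}; fixed.
Sat(EF ((alarm ∧ safe) ∨ alarm)) = {n0, n2, n3, n4, n5, n6, n7, n8}
EG (EF ((alarm ∧ safe) ∨ alarm)): greatest fixpoint, start Z0 = {n0, n2, n3, n4, n5, n6, n7, n8}, keep only states in Sat with some successor in Z. Z1 = {n0, n3, n4, n5, n6, n7, n8}; fixed.
Sat(EG (EF ((alarm ∧ safe) ∨ alarm))) = {n0, n3, n4, n5, n6, n7, n8}
EF (EG (EF ((alarm ∧ safe) ∨ alarm))): least fixpoint, start Z0 = {n0, n3, n4, n5, n6, n7, n8}, add states with some successor in Z. Already a fixed point.
Sat(EF (EG (EF ((alarm ∧ safe) ∨ alarm)))) = {n0, n3, n4, n5, n6, n7, n8}
n0 ∈ Sat(EF (EG (EF ((alarm ∧ safe) ∨ alarm)))) = {n0, n3, n4, n5, n6, n7, n8}, so the formula holds at n0.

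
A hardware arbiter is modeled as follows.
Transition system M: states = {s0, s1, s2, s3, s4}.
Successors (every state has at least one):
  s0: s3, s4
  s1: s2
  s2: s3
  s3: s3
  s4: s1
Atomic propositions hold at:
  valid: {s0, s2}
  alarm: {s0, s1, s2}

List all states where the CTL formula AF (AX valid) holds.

Sat(AX valid) = {s : every successor in {s0, s2}} = {s1}
AF (AX valid): least fixpoint, start Z0 = {s1}, add states with every successor in Z. Z1 = {s1, s4}; fixed.
Sat(AF (AX valid)) = {s1, s4}

{s1, s4}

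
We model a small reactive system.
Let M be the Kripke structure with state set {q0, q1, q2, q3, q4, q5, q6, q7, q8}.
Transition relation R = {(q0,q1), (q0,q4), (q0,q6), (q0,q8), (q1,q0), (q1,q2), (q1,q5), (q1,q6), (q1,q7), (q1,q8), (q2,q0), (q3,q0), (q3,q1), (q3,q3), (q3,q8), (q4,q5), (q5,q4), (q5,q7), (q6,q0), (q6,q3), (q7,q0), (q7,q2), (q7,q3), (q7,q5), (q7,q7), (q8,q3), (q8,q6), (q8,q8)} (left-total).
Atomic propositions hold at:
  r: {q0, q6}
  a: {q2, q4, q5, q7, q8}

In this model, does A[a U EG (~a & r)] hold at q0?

Yes

Sat(~a) = {q0, q1, q3, q6}
Sat(~a & r) = {q0, q6}
EG (~a & r): greatest fixpoint, start Z0 = {q0, q6}, keep only states in Sat with some successor in Z. Already a fixed point.
Sat(EG (~a & r)) = {q0, q6}
A[a U EG (~a & r)]: least fixpoint, start Z0 = Sat(EG (~a & r)) = {q0, q6}, add states in Sat(a) with every successor in Z. Z1 = {q0, q2, q6}; fixed.
Sat(A[a U EG (~a & r)]) = {q0, q2, q6}
q0 ∈ Sat(A[a U EG (~a & r)]) = {q0, q2, q6}, so the formula holds at q0.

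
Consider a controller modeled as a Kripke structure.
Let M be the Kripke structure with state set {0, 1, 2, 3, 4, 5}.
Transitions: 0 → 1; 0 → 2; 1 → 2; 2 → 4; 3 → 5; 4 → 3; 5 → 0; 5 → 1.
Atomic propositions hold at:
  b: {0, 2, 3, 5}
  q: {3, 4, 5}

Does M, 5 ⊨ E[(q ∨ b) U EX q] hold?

Sat(q ∨ b) = {0, 2, 3, 4, 5}
Sat(EX q) = {s : some successor in {3, 4, 5}} = {2, 3, 4}
E[(q ∨ b) U EX q]: least fixpoint, start Z0 = Sat(EX q) = {2, 3, 4}, add states in Sat(q ∨ b) with some successor in Z. Z1 = {0, 2, 3, 4}; Z2 = {0, 2, 3, 4, 5}; fixed.
Sat(E[(q ∨ b) U EX q]) = {0, 2, 3, 4, 5}
5 ∈ Sat(E[(q ∨ b) U EX q]) = {0, 2, 3, 4, 5}, so the formula holds at 5.

Yes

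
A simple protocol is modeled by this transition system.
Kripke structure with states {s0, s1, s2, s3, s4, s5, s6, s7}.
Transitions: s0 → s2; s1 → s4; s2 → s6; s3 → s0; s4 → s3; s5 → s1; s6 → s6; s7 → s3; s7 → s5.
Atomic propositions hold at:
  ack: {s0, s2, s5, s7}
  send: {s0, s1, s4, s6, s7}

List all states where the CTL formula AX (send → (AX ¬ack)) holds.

{s0, s1, s2, s4, s5, s6, s7}

Sat(¬ack) = {s1, s3, s4, s6}
Sat(AX ¬ack) = {s : every successor in {s1, s3, s4, s6}} = {s1, s2, s4, s5, s6}
Sat(send → (AX ¬ack)) = {s1, s2, s3, s4, s5, s6}
Sat(AX (send → (AX ¬ack))) = {s : every successor in {s1, s2, s3, s4, s5, s6}} = {s0, s1, s2, s4, s5, s6, s7}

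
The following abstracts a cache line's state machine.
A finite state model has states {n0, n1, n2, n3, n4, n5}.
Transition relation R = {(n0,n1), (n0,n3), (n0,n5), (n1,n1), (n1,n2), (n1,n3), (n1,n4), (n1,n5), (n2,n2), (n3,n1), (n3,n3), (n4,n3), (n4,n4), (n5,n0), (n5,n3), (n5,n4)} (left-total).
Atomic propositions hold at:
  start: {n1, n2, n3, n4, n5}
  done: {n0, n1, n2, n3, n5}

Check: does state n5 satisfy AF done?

AF done: least fixpoint, start Z0 = {n0, n1, n2, n3, n5}, add states with every successor in Z. Already a fixed point.
Sat(AF done) = {n0, n1, n2, n3, n5}
n5 ∈ Sat(AF done) = {n0, n1, n2, n3, n5}, so the formula holds at n5.

Yes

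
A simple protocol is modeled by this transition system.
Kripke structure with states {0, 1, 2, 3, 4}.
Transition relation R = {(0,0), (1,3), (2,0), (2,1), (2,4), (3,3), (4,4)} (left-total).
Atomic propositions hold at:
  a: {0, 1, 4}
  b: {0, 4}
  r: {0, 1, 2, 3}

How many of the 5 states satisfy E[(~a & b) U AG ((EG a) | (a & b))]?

Sat(~a) = {2, 3}
Sat(~a & b) = ∅
EG a: greatest fixpoint, start Z0 = {0, 1, 4}, keep only states in Sat with some successor in Z. Z1 = {0, 4}; fixed.
Sat(EG a) = {0, 4}
Sat(a & b) = {0, 4}
Sat((EG a) | (a & b)) = {0, 4}
AG ((EG a) | (a & b)): greatest fixpoint, start Z0 = {0, 4}, keep only states in Sat with every successor in Z. Already a fixed point.
Sat(AG ((EG a) | (a & b))) = {0, 4}
E[(~a & b) U AG ((EG a) | (a & b))]: least fixpoint, start Z0 = Sat(AG ((EG a) | (a & b))) = {0, 4}, add states in Sat(~a & b) with some successor in Z. Already a fixed point.
Sat(E[(~a & b) U AG ((EG a) | (a & b))]) = {0, 4}
|Sat(E[(~a & b) U AG ((EG a) | (a & b))])| = |{0, 4}| = 2.

2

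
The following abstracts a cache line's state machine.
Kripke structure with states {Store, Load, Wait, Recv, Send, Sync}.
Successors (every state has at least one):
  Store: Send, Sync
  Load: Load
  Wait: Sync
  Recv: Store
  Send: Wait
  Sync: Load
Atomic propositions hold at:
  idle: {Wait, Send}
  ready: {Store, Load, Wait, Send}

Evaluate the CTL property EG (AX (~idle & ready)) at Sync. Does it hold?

Sat(~idle) = {Store, Load, Recv, Sync}
Sat(~idle & ready) = {Store, Load}
Sat(AX (~idle & ready)) = {s : every successor in {Store, Load}} = {Load, Recv, Sync}
EG (AX (~idle & ready)): greatest fixpoint, start Z0 = {Load, Recv, Sync}, keep only states in Sat with some successor in Z. Z1 = {Load, Sync}; fixed.
Sat(EG (AX (~idle & ready))) = {Load, Sync}
Sync ∈ Sat(EG (AX (~idle & ready))) = {Load, Sync}, so the formula holds at Sync.

Yes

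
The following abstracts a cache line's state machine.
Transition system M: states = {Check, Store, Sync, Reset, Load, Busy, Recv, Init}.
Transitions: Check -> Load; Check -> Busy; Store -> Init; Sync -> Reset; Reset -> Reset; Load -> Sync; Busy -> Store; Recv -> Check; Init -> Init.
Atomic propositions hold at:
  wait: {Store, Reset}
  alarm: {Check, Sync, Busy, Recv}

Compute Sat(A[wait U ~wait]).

Sat(~wait) = {Check, Sync, Load, Busy, Recv, Init}
A[wait U ~wait]: least fixpoint, start Z0 = Sat(~wait) = {Check, Sync, Load, Busy, Recv, Init}, add states in Sat(wait) with every successor in Z. Z1 = {Check, Store, Sync, Load, Busy, Recv, Init}; fixed.
Sat(A[wait U ~wait]) = {Check, Store, Sync, Load, Busy, Recv, Init}

{Check, Store, Sync, Load, Busy, Recv, Init}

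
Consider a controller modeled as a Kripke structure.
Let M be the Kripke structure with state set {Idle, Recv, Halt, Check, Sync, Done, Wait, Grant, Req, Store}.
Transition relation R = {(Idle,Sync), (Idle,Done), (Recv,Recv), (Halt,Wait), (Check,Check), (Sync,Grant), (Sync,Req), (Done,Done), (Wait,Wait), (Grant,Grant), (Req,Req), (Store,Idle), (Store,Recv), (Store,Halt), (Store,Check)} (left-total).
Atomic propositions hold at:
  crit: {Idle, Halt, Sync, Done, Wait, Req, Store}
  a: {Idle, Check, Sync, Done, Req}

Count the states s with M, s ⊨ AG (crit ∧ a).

2

Sat(crit ∧ a) = {Idle, Sync, Done, Req}
AG (crit ∧ a): greatest fixpoint, start Z0 = {Idle, Sync, Done, Req}, keep only states in Sat with every successor in Z. Z1 = {Idle, Done, Req}; Z2 = {Done, Req}; fixed.
Sat(AG (crit ∧ a)) = {Done, Req}
|Sat(AG (crit ∧ a))| = |{Done, Req}| = 2.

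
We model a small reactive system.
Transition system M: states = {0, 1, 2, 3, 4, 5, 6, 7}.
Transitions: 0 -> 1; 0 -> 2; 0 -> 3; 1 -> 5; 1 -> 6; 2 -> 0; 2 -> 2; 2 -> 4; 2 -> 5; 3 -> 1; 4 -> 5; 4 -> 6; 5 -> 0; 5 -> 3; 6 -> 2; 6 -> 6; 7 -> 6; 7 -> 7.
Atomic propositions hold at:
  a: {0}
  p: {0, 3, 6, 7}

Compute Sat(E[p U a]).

{0}

E[p U a]: least fixpoint, start Z0 = Sat(a) = {0}, add states in Sat(p) with some successor in Z. Already a fixed point.
Sat(E[p U a]) = {0}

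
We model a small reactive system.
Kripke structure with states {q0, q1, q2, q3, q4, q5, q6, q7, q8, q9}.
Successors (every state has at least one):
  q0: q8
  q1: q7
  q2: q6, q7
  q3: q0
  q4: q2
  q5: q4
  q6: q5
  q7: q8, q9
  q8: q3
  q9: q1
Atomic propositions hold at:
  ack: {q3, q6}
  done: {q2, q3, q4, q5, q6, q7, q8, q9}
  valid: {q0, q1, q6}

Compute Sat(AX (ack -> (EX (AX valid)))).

{q0, q1, q3, q4, q5, q6, q7, q9}

Sat(AX valid) = {s : every successor in {q0, q1, q6}} = {q3, q9}
Sat(EX (AX valid)) = {s : some successor in {q3, q9}} = {q7, q8}
Sat(ack -> (EX (AX valid))) = {q0, q1, q2, q4, q5, q7, q8, q9}
Sat(AX (ack -> (EX (AX valid)))) = {s : every successor in {q0, q1, q2, q4, q5, q7, q8, q9}} = {q0, q1, q3, q4, q5, q6, q7, q9}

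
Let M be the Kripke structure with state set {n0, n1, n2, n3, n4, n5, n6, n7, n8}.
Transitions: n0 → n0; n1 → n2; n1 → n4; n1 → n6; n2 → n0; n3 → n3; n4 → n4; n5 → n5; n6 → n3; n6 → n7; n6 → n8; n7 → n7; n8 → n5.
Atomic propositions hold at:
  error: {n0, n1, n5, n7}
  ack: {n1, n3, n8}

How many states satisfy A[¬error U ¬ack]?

Sat(¬error) = {n2, n3, n4, n6, n8}
Sat(¬ack) = {n0, n2, n4, n5, n6, n7}
A[¬error U ¬ack]: least fixpoint, start Z0 = Sat(¬ack) = {n0, n2, n4, n5, n6, n7}, add states in Sat(¬error) with every successor in Z. Z1 = {n0, n2, n4, n5, n6, n7, n8}; fixed.
Sat(A[¬error U ¬ack]) = {n0, n2, n4, n5, n6, n7, n8}
|Sat(A[¬error U ¬ack])| = |{n0, n2, n4, n5, n6, n7, n8}| = 7.

7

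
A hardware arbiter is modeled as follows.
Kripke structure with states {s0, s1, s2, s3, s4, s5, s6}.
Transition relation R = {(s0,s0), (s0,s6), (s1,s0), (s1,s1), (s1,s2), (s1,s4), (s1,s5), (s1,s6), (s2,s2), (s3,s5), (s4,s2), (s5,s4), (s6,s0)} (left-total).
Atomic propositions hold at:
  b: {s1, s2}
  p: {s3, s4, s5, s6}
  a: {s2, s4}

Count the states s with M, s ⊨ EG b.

EG b: greatest fixpoint, start Z0 = {s1, s2}, keep only states in Sat with some successor in Z. Already a fixed point.
Sat(EG b) = {s1, s2}
|Sat(EG b)| = |{s1, s2}| = 2.

2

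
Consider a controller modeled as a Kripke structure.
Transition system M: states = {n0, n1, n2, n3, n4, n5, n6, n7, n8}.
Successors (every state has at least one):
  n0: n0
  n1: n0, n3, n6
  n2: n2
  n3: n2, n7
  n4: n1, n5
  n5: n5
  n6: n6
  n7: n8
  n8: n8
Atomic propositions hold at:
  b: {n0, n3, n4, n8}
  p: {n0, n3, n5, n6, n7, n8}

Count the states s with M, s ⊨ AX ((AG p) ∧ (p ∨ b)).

5

AG p: greatest fixpoint, start Z0 = {n0, n3, n5, n6, n7, n8}, keep only states in Sat with every successor in Z. Z1 = {n0, n5, n6, n7, n8}; fixed.
Sat(AG p) = {n0, n5, n6, n7, n8}
Sat(p ∨ b) = {n0, n3, n4, n5, n6, n7, n8}
Sat((AG p) ∧ (p ∨ b)) = {n0, n5, n6, n7, n8}
Sat(AX ((AG p) ∧ (p ∨ b))) = {s : every successor in {n0, n5, n6, n7, n8}} = {n0, n5, n6, n7, n8}
|Sat(AX ((AG p) ∧ (p ∨ b)))| = |{n0, n5, n6, n7, n8}| = 5.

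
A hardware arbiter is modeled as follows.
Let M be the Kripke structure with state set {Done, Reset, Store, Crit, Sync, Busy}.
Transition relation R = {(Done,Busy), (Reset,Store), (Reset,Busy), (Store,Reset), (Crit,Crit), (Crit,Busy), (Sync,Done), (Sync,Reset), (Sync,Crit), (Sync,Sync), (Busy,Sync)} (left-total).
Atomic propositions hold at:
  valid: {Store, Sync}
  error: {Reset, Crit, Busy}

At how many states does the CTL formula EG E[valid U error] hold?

E[valid U error]: least fixpoint, start Z0 = Sat(error) = {Reset, Crit, Busy}, add states in Sat(valid) with some successor in Z. Z1 = {Reset, Store, Crit, Sync, Busy}; fixed.
Sat(E[valid U error]) = {Reset, Store, Crit, Sync, Busy}
EG E[valid U error]: greatest fixpoint, start Z0 = {Reset, Store, Crit, Sync, Busy}, keep only states in Sat with some successor in Z. Already a fixed point.
Sat(EG E[valid U error]) = {Reset, Store, Crit, Sync, Busy}
|Sat(EG E[valid U error])| = |{Reset, Store, Crit, Sync, Busy}| = 5.

5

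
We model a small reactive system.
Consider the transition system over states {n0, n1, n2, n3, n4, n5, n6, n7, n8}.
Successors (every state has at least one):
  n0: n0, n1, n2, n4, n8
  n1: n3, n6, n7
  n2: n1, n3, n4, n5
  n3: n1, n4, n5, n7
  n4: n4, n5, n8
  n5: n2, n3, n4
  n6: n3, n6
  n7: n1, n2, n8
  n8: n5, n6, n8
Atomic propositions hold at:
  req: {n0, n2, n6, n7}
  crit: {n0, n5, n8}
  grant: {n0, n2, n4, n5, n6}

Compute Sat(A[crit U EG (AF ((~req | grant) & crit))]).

{n0, n8}

Sat(~req) = {n1, n3, n4, n5, n8}
Sat(~req | grant) = {n0, n1, n2, n3, n4, n5, n6, n8}
Sat((~req | grant) & crit) = {n0, n5, n8}
AF ((~req | grant) & crit): least fixpoint, start Z0 = {n0, n5, n8}, add states with every successor in Z. Already a fixed point.
Sat(AF ((~req | grant) & crit)) = {n0, n5, n8}
EG (AF ((~req | grant) & crit)): greatest fixpoint, start Z0 = {n0, n5, n8}, keep only states in Sat with some successor in Z. Z1 = {n0, n8}; fixed.
Sat(EG (AF ((~req | grant) & crit))) = {n0, n8}
A[crit U EG (AF ((~req | grant) & crit))]: least fixpoint, start Z0 = Sat(EG (AF ((~req | grant) & crit))) = {n0, n8}, add states in Sat(crit) with every successor in Z. Already a fixed point.
Sat(A[crit U EG (AF ((~req | grant) & crit))]) = {n0, n8}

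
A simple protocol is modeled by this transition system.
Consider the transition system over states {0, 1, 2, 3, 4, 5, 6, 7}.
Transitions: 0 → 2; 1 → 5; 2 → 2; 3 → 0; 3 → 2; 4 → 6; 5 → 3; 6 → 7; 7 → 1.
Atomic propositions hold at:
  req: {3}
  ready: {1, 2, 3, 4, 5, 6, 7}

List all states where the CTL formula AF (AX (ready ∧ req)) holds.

Sat(ready ∧ req) = {3}
Sat(AX (ready ∧ req)) = {s : every successor in {3}} = {5}
AF (AX (ready ∧ req)): least fixpoint, start Z0 = {5}, add states with every successor in Z. Z1 = {1, 5}; Z2 = {1, 5, 7}; Z3 = {1, 5, 6, 7}; Z4 = {1, 4, 5, 6, 7}; fixed.
Sat(AF (AX (ready ∧ req))) = {1, 4, 5, 6, 7}

{1, 4, 5, 6, 7}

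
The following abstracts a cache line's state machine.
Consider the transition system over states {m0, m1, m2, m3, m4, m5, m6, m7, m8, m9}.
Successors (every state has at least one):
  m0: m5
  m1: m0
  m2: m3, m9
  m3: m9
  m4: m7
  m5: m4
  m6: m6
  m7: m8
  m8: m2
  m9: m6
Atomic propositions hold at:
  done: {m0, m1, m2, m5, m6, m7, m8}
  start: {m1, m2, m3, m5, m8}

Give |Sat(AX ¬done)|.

3

Sat(¬done) = {m3, m4, m9}
Sat(AX ¬done) = {s : every successor in {m3, m4, m9}} = {m2, m3, m5}
|Sat(AX ¬done)| = |{m2, m3, m5}| = 3.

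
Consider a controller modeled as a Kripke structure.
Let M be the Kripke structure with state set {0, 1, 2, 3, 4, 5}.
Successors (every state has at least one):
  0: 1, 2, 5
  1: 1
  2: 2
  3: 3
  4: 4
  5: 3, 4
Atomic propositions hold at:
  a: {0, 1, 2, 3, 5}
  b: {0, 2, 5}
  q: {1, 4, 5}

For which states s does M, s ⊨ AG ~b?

Sat(~b) = {1, 3, 4}
AG ~b: greatest fixpoint, start Z0 = {1, 3, 4}, keep only states in Sat with every successor in Z. Already a fixed point.
Sat(AG ~b) = {1, 3, 4}

{1, 3, 4}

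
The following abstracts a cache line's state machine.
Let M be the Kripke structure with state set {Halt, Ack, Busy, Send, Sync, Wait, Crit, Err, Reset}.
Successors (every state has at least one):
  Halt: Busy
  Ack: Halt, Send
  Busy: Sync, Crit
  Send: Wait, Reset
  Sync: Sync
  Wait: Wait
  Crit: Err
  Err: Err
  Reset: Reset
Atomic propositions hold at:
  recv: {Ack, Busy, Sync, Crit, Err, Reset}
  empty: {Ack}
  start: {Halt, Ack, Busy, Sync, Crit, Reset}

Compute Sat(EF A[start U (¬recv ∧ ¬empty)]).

Sat(¬recv) = {Halt, Send, Wait}
Sat(¬empty) = {Halt, Busy, Send, Sync, Wait, Crit, Err, Reset}
Sat(¬recv ∧ ¬empty) = {Halt, Send, Wait}
A[start U (¬recv ∧ ¬empty)]: least fixpoint, start Z0 = Sat((¬recv ∧ ¬empty)) = {Halt, Send, Wait}, add states in Sat(start) with every successor in Z. Z1 = {Halt, Ack, Send, Wait}; fixed.
Sat(A[start U (¬recv ∧ ¬empty)]) = {Halt, Ack, Send, Wait}
EF A[start U (¬recv ∧ ¬empty)]: least fixpoint, start Z0 = {Halt, Ack, Send, Wait}, add states with some successor in Z. Already a fixed point.
Sat(EF A[start U (¬recv ∧ ¬empty)]) = {Halt, Ack, Send, Wait}

{Halt, Ack, Send, Wait}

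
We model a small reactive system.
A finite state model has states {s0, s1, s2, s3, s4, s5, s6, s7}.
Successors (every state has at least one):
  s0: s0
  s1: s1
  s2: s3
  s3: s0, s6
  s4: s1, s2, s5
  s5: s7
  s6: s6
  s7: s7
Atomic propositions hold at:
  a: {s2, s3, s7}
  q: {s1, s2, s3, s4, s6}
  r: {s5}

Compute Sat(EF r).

EF r: least fixpoint, start Z0 = {s5}, add states with some successor in Z. Z1 = {s4, s5}; fixed.
Sat(EF r) = {s4, s5}

{s4, s5}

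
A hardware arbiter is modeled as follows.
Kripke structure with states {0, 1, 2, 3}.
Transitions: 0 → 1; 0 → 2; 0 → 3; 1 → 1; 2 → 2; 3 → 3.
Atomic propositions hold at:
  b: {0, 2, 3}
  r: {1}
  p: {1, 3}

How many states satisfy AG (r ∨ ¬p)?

2

Sat(¬p) = {0, 2}
Sat(r ∨ ¬p) = {0, 1, 2}
AG (r ∨ ¬p): greatest fixpoint, start Z0 = {0, 1, 2}, keep only states in Sat with every successor in Z. Z1 = {1, 2}; fixed.
Sat(AG (r ∨ ¬p)) = {1, 2}
|Sat(AG (r ∨ ¬p))| = |{1, 2}| = 2.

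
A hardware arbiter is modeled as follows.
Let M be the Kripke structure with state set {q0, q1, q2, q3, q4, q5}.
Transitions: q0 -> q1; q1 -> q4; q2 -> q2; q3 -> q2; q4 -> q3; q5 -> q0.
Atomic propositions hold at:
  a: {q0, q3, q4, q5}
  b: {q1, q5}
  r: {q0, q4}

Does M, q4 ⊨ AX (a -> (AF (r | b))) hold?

No

Sat(r | b) = {q0, q1, q4, q5}
AF (r | b): least fixpoint, start Z0 = {q0, q1, q4, q5}, add states with every successor in Z. Already a fixed point.
Sat(AF (r | b)) = {q0, q1, q4, q5}
Sat(a -> (AF (r | b))) = {q0, q1, q2, q4, q5}
Sat(AX (a -> (AF (r | b)))) = {s : every successor in {q0, q1, q2, q4, q5}} = {q0, q1, q2, q3, q5}
q4 ∉ Sat(AX (a -> (AF (r | b)))) = {q0, q1, q2, q3, q5}, so the formula does not hold at q4.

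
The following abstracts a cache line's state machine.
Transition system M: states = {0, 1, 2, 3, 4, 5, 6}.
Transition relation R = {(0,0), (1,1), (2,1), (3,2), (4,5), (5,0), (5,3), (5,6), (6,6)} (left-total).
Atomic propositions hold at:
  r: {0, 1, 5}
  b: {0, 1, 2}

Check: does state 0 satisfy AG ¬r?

No

Sat(¬r) = {2, 3, 4, 6}
AG ¬r: greatest fixpoint, start Z0 = {2, 3, 4, 6}, keep only states in Sat with every successor in Z. Z1 = {3, 6}; Z2 = {6}; fixed.
Sat(AG ¬r) = {6}
0 ∉ Sat(AG ¬r) = {6}, so the formula does not hold at 0.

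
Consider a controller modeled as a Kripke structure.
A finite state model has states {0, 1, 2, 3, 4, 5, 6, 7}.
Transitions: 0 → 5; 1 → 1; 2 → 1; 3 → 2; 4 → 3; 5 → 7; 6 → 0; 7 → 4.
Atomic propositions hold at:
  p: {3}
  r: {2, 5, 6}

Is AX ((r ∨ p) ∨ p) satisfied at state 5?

No

Sat(r ∨ p) = {2, 3, 5, 6}
Sat((r ∨ p) ∨ p) = {2, 3, 5, 6}
Sat(AX ((r ∨ p) ∨ p)) = {s : every successor in {2, 3, 5, 6}} = {0, 3, 4}
5 ∉ Sat(AX ((r ∨ p) ∨ p)) = {0, 3, 4}, so the formula does not hold at 5.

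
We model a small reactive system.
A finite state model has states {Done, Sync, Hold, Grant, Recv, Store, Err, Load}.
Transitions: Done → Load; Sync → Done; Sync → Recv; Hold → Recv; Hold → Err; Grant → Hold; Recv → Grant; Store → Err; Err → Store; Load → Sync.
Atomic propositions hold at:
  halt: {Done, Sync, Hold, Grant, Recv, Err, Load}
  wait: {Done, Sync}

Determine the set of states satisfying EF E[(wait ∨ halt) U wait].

{Done, Sync, Load}

Sat(wait ∨ halt) = {Done, Sync, Hold, Grant, Recv, Err, Load}
E[(wait ∨ halt) U wait]: least fixpoint, start Z0 = Sat(wait) = {Done, Sync}, add states in Sat(wait ∨ halt) with some successor in Z. Z1 = {Done, Sync, Load}; fixed.
Sat(E[(wait ∨ halt) U wait]) = {Done, Sync, Load}
EF E[(wait ∨ halt) U wait]: least fixpoint, start Z0 = {Done, Sync, Load}, add states with some successor in Z. Already a fixed point.
Sat(EF E[(wait ∨ halt) U wait]) = {Done, Sync, Load}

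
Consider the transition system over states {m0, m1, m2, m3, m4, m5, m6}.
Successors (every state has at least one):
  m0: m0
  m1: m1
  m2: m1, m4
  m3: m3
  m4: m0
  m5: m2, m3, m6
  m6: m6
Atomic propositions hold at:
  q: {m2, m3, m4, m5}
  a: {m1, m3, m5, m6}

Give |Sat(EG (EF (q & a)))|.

Sat(q & a) = {m3, m5}
EF (q & a): least fixpoint, start Z0 = {m3, m5}, add states with some successor in Z. Already a fixed point.
Sat(EF (q & a)) = {m3, m5}
EG (EF (q & a)): greatest fixpoint, start Z0 = {m3, m5}, keep only states in Sat with some successor in Z. Already a fixed point.
Sat(EG (EF (q & a))) = {m3, m5}
|Sat(EG (EF (q & a)))| = |{m3, m5}| = 2.

2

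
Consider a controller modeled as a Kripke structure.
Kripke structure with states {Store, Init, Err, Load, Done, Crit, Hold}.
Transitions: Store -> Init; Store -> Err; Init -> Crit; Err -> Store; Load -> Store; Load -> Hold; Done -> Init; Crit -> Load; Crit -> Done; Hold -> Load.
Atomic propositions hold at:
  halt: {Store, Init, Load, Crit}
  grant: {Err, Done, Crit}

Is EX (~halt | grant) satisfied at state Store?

Yes

Sat(~halt) = {Err, Done, Hold}
Sat(~halt | grant) = {Err, Done, Crit, Hold}
Sat(EX (~halt | grant)) = {s : some successor in {Err, Done, Crit, Hold}} = {Store, Init, Load, Crit}
Store ∈ Sat(EX (~halt | grant)) = {Store, Init, Load, Crit}, so the formula holds at Store.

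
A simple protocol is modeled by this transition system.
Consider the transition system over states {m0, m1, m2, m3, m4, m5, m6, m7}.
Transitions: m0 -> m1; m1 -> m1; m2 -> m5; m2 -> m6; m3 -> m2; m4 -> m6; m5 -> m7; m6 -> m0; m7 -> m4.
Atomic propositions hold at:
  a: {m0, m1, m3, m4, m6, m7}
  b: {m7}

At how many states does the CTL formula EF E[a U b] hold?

4

E[a U b]: least fixpoint, start Z0 = Sat(b) = {m7}, add states in Sat(a) with some successor in Z. Already a fixed point.
Sat(E[a U b]) = {m7}
EF E[a U b]: least fixpoint, start Z0 = {m7}, add states with some successor in Z. Z1 = {m5, m7}; Z2 = {m2, m5, m7}; Z3 = {m2, m3, m5, m7}; fixed.
Sat(EF E[a U b]) = {m2, m3, m5, m7}
|Sat(EF E[a U b])| = |{m2, m3, m5, m7}| = 4.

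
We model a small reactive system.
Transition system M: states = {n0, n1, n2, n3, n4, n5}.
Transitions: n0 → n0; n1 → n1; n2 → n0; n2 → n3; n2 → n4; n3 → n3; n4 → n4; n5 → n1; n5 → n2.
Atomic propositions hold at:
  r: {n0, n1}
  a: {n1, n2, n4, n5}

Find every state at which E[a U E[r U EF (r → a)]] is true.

Sat(r → a) = {n1, n2, n3, n4, n5}
EF (r → a): least fixpoint, start Z0 = {n1, n2, n3, n4, n5}, add states with some successor in Z. Already a fixed point.
Sat(EF (r → a)) = {n1, n2, n3, n4, n5}
E[r U EF (r → a)]: least fixpoint, start Z0 = Sat(EF (r → a)) = {n1, n2, n3, n4, n5}, add states in Sat(r) with some successor in Z. Already a fixed point.
Sat(E[r U EF (r → a)]) = {n1, n2, n3, n4, n5}
E[a U E[r U EF (r → a)]]: least fixpoint, start Z0 = Sat(E[r U EF (r → a)]) = {n1, n2, n3, n4, n5}, add states in Sat(a) with some successor in Z. Already a fixed point.
Sat(E[a U E[r U EF (r → a)]]) = {n1, n2, n3, n4, n5}

{n1, n2, n3, n4, n5}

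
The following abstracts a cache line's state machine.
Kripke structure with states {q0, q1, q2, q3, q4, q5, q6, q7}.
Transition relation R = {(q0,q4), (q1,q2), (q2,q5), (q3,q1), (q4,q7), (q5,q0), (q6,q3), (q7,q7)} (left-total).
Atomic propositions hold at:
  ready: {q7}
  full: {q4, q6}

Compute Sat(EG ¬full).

{q7}

Sat(¬full) = {q0, q1, q2, q3, q5, q7}
EG ¬full: greatest fixpoint, start Z0 = {q0, q1, q2, q3, q5, q7}, keep only states in Sat with some successor in Z. Z1 = {q1, q2, q3, q5, q7}; Z2 = {q1, q2, q3, q7}; Z3 = {q1, q3, q7}; Z4 = {q3, q7}; Z5 = {q7}; fixed.
Sat(EG ¬full) = {q7}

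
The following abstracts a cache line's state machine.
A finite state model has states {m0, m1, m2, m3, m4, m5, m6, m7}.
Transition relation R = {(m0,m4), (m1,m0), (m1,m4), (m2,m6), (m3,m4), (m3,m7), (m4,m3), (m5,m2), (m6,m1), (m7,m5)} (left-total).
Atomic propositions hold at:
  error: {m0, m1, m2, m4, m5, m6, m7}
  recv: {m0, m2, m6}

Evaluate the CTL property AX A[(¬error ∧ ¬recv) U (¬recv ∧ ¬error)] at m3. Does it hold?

No

Sat(¬error) = {m3}
Sat(¬recv) = {m1, m3, m4, m5, m7}
Sat(¬error ∧ ¬recv) = {m3}
Sat(¬recv ∧ ¬error) = {m3}
A[(¬error ∧ ¬recv) U (¬recv ∧ ¬error)]: least fixpoint, start Z0 = Sat((¬recv ∧ ¬error)) = {m3}, add states in Sat(¬error ∧ ¬recv) with every successor in Z. Already a fixed point.
Sat(A[(¬error ∧ ¬recv) U (¬recv ∧ ¬error)]) = {m3}
Sat(AX A[(¬error ∧ ¬recv) U (¬recv ∧ ¬error)]) = {s : every successor in {m3}} = {m4}
m3 ∉ Sat(AX A[(¬error ∧ ¬recv) U (¬recv ∧ ¬error)]) = {m4}, so the formula does not hold at m3.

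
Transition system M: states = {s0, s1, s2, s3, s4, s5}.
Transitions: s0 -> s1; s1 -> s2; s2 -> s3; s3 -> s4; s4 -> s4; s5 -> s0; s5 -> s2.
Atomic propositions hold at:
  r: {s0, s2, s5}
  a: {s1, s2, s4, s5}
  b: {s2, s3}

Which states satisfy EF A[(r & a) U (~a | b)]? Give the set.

Sat(r & a) = {s2, s5}
Sat(~a) = {s0, s3}
Sat(~a | b) = {s0, s2, s3}
A[(r & a) U (~a | b)]: least fixpoint, start Z0 = Sat((~a | b)) = {s0, s2, s3}, add states in Sat(r & a) with every successor in Z. Z1 = {s0, s2, s3, s5}; fixed.
Sat(A[(r & a) U (~a | b)]) = {s0, s2, s3, s5}
EF A[(r & a) U (~a | b)]: least fixpoint, start Z0 = {s0, s2, s3, s5}, add states with some successor in Z. Z1 = {s0, s1, s2, s3, s5}; fixed.
Sat(EF A[(r & a) U (~a | b)]) = {s0, s1, s2, s3, s5}

{s0, s1, s2, s3, s5}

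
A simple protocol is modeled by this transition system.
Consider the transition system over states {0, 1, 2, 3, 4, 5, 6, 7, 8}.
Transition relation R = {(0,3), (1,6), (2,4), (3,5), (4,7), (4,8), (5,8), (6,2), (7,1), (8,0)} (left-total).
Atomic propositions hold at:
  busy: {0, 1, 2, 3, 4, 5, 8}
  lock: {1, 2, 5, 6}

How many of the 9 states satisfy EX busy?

Sat(EX busy) = {s : some successor in {0, 1, 2, 3, 4, 5, 8}} = {0, 2, 3, 4, 5, 6, 7, 8}
|Sat(EX busy)| = |{0, 2, 3, 4, 5, 6, 7, 8}| = 8.

8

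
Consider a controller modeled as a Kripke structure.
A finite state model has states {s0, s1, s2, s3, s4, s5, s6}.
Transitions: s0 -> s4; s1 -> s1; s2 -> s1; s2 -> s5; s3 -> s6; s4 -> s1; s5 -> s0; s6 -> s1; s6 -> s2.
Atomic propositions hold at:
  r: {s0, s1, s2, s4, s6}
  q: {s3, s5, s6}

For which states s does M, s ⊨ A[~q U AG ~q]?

{s0, s1, s4}

Sat(~q) = {s0, s1, s2, s4}
AG ~q: greatest fixpoint, start Z0 = {s0, s1, s2, s4}, keep only states in Sat with every successor in Z. Z1 = {s0, s1, s4}; fixed.
Sat(AG ~q) = {s0, s1, s4}
A[~q U AG ~q]: least fixpoint, start Z0 = Sat(AG ~q) = {s0, s1, s4}, add states in Sat(~q) with every successor in Z. Already a fixed point.
Sat(A[~q U AG ~q]) = {s0, s1, s4}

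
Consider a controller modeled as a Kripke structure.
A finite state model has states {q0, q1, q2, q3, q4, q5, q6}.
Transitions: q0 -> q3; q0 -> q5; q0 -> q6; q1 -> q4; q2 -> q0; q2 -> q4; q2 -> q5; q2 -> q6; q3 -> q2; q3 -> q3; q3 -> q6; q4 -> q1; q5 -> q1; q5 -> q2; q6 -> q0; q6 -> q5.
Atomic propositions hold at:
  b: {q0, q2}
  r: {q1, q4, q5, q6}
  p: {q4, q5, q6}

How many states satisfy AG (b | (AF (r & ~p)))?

Sat(~p) = {q0, q1, q2, q3}
Sat(r & ~p) = {q1}
AF (r & ~p): least fixpoint, start Z0 = {q1}, add states with every successor in Z. Z1 = {q1, q4}; fixed.
Sat(AF (r & ~p)) = {q1, q4}
Sat(b | (AF (r & ~p))) = {q0, q1, q2, q4}
AG (b | (AF (r & ~p))): greatest fixpoint, start Z0 = {q0, q1, q2, q4}, keep only states in Sat with every successor in Z. Z1 = {q1, q4}; fixed.
Sat(AG (b | (AF (r & ~p)))) = {q1, q4}
|Sat(AG (b | (AF (r & ~p))))| = |{q1, q4}| = 2.

2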